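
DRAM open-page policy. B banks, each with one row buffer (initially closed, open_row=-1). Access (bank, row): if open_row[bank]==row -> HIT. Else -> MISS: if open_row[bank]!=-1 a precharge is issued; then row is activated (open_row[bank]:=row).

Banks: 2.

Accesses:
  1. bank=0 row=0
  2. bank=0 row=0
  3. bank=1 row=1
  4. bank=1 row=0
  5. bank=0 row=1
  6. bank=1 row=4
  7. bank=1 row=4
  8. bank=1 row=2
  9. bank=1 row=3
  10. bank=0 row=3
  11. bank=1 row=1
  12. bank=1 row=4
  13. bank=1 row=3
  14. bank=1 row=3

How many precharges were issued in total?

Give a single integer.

Acc 1: bank0 row0 -> MISS (open row0); precharges=0
Acc 2: bank0 row0 -> HIT
Acc 3: bank1 row1 -> MISS (open row1); precharges=0
Acc 4: bank1 row0 -> MISS (open row0); precharges=1
Acc 5: bank0 row1 -> MISS (open row1); precharges=2
Acc 6: bank1 row4 -> MISS (open row4); precharges=3
Acc 7: bank1 row4 -> HIT
Acc 8: bank1 row2 -> MISS (open row2); precharges=4
Acc 9: bank1 row3 -> MISS (open row3); precharges=5
Acc 10: bank0 row3 -> MISS (open row3); precharges=6
Acc 11: bank1 row1 -> MISS (open row1); precharges=7
Acc 12: bank1 row4 -> MISS (open row4); precharges=8
Acc 13: bank1 row3 -> MISS (open row3); precharges=9
Acc 14: bank1 row3 -> HIT

Answer: 9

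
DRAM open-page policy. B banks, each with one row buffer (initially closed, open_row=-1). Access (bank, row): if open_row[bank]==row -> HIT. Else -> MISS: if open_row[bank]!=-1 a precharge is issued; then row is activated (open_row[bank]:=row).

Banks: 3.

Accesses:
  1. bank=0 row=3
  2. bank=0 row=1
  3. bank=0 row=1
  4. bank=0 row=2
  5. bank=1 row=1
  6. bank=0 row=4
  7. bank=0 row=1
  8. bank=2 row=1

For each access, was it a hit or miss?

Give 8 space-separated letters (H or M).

Acc 1: bank0 row3 -> MISS (open row3); precharges=0
Acc 2: bank0 row1 -> MISS (open row1); precharges=1
Acc 3: bank0 row1 -> HIT
Acc 4: bank0 row2 -> MISS (open row2); precharges=2
Acc 5: bank1 row1 -> MISS (open row1); precharges=2
Acc 6: bank0 row4 -> MISS (open row4); precharges=3
Acc 7: bank0 row1 -> MISS (open row1); precharges=4
Acc 8: bank2 row1 -> MISS (open row1); precharges=4

Answer: M M H M M M M M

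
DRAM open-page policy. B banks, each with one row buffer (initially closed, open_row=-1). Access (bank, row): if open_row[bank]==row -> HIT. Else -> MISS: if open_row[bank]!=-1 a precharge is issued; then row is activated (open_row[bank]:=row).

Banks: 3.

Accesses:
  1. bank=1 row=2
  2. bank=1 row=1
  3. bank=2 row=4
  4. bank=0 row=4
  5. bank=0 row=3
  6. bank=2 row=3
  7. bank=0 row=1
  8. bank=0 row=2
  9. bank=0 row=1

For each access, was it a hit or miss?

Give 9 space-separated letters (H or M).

Answer: M M M M M M M M M

Derivation:
Acc 1: bank1 row2 -> MISS (open row2); precharges=0
Acc 2: bank1 row1 -> MISS (open row1); precharges=1
Acc 3: bank2 row4 -> MISS (open row4); precharges=1
Acc 4: bank0 row4 -> MISS (open row4); precharges=1
Acc 5: bank0 row3 -> MISS (open row3); precharges=2
Acc 6: bank2 row3 -> MISS (open row3); precharges=3
Acc 7: bank0 row1 -> MISS (open row1); precharges=4
Acc 8: bank0 row2 -> MISS (open row2); precharges=5
Acc 9: bank0 row1 -> MISS (open row1); precharges=6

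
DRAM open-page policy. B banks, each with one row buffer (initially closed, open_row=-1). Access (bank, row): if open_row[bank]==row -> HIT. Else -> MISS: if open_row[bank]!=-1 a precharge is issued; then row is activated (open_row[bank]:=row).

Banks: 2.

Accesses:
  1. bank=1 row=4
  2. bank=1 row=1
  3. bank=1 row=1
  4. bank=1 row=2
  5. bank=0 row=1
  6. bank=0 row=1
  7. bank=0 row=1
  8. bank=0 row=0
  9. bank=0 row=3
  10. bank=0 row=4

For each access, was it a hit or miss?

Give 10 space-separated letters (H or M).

Answer: M M H M M H H M M M

Derivation:
Acc 1: bank1 row4 -> MISS (open row4); precharges=0
Acc 2: bank1 row1 -> MISS (open row1); precharges=1
Acc 3: bank1 row1 -> HIT
Acc 4: bank1 row2 -> MISS (open row2); precharges=2
Acc 5: bank0 row1 -> MISS (open row1); precharges=2
Acc 6: bank0 row1 -> HIT
Acc 7: bank0 row1 -> HIT
Acc 8: bank0 row0 -> MISS (open row0); precharges=3
Acc 9: bank0 row3 -> MISS (open row3); precharges=4
Acc 10: bank0 row4 -> MISS (open row4); precharges=5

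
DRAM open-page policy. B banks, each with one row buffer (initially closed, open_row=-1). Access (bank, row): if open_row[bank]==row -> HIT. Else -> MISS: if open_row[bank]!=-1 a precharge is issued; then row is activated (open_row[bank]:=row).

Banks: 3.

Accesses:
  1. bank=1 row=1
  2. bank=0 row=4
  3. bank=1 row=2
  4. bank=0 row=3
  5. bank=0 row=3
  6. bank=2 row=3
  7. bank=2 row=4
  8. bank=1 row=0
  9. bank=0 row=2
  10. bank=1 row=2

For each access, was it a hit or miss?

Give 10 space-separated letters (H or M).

Answer: M M M M H M M M M M

Derivation:
Acc 1: bank1 row1 -> MISS (open row1); precharges=0
Acc 2: bank0 row4 -> MISS (open row4); precharges=0
Acc 3: bank1 row2 -> MISS (open row2); precharges=1
Acc 4: bank0 row3 -> MISS (open row3); precharges=2
Acc 5: bank0 row3 -> HIT
Acc 6: bank2 row3 -> MISS (open row3); precharges=2
Acc 7: bank2 row4 -> MISS (open row4); precharges=3
Acc 8: bank1 row0 -> MISS (open row0); precharges=4
Acc 9: bank0 row2 -> MISS (open row2); precharges=5
Acc 10: bank1 row2 -> MISS (open row2); precharges=6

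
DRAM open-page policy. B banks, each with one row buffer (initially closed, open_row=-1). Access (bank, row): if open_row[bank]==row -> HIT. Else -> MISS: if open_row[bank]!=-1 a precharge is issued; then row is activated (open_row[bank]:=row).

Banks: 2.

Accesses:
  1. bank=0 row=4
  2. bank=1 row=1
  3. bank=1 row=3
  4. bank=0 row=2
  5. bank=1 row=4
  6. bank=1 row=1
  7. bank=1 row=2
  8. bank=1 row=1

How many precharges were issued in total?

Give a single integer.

Acc 1: bank0 row4 -> MISS (open row4); precharges=0
Acc 2: bank1 row1 -> MISS (open row1); precharges=0
Acc 3: bank1 row3 -> MISS (open row3); precharges=1
Acc 4: bank0 row2 -> MISS (open row2); precharges=2
Acc 5: bank1 row4 -> MISS (open row4); precharges=3
Acc 6: bank1 row1 -> MISS (open row1); precharges=4
Acc 7: bank1 row2 -> MISS (open row2); precharges=5
Acc 8: bank1 row1 -> MISS (open row1); precharges=6

Answer: 6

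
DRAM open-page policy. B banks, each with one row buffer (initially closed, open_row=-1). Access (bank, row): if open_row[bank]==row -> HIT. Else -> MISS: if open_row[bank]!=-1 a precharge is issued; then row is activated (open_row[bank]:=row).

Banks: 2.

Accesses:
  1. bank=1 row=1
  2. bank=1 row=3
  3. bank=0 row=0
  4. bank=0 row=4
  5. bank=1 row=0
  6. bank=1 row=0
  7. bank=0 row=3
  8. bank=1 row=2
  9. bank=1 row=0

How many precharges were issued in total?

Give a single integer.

Acc 1: bank1 row1 -> MISS (open row1); precharges=0
Acc 2: bank1 row3 -> MISS (open row3); precharges=1
Acc 3: bank0 row0 -> MISS (open row0); precharges=1
Acc 4: bank0 row4 -> MISS (open row4); precharges=2
Acc 5: bank1 row0 -> MISS (open row0); precharges=3
Acc 6: bank1 row0 -> HIT
Acc 7: bank0 row3 -> MISS (open row3); precharges=4
Acc 8: bank1 row2 -> MISS (open row2); precharges=5
Acc 9: bank1 row0 -> MISS (open row0); precharges=6

Answer: 6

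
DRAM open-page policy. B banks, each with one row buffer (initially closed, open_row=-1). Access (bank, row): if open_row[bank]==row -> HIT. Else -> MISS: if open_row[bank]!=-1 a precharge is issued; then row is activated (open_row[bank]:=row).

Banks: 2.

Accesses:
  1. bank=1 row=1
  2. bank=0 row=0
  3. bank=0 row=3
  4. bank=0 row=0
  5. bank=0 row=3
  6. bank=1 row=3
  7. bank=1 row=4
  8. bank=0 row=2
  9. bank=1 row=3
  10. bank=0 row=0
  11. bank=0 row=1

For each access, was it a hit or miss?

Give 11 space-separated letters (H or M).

Acc 1: bank1 row1 -> MISS (open row1); precharges=0
Acc 2: bank0 row0 -> MISS (open row0); precharges=0
Acc 3: bank0 row3 -> MISS (open row3); precharges=1
Acc 4: bank0 row0 -> MISS (open row0); precharges=2
Acc 5: bank0 row3 -> MISS (open row3); precharges=3
Acc 6: bank1 row3 -> MISS (open row3); precharges=4
Acc 7: bank1 row4 -> MISS (open row4); precharges=5
Acc 8: bank0 row2 -> MISS (open row2); precharges=6
Acc 9: bank1 row3 -> MISS (open row3); precharges=7
Acc 10: bank0 row0 -> MISS (open row0); precharges=8
Acc 11: bank0 row1 -> MISS (open row1); precharges=9

Answer: M M M M M M M M M M M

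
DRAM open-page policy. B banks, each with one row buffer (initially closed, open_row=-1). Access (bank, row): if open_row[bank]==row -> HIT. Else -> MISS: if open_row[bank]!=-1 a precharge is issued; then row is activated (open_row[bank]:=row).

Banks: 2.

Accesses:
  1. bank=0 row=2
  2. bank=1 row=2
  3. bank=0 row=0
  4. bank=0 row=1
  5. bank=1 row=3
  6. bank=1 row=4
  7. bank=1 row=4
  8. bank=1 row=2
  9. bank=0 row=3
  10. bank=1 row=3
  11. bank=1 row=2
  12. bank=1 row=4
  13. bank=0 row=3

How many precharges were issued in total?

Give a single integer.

Acc 1: bank0 row2 -> MISS (open row2); precharges=0
Acc 2: bank1 row2 -> MISS (open row2); precharges=0
Acc 3: bank0 row0 -> MISS (open row0); precharges=1
Acc 4: bank0 row1 -> MISS (open row1); precharges=2
Acc 5: bank1 row3 -> MISS (open row3); precharges=3
Acc 6: bank1 row4 -> MISS (open row4); precharges=4
Acc 7: bank1 row4 -> HIT
Acc 8: bank1 row2 -> MISS (open row2); precharges=5
Acc 9: bank0 row3 -> MISS (open row3); precharges=6
Acc 10: bank1 row3 -> MISS (open row3); precharges=7
Acc 11: bank1 row2 -> MISS (open row2); precharges=8
Acc 12: bank1 row4 -> MISS (open row4); precharges=9
Acc 13: bank0 row3 -> HIT

Answer: 9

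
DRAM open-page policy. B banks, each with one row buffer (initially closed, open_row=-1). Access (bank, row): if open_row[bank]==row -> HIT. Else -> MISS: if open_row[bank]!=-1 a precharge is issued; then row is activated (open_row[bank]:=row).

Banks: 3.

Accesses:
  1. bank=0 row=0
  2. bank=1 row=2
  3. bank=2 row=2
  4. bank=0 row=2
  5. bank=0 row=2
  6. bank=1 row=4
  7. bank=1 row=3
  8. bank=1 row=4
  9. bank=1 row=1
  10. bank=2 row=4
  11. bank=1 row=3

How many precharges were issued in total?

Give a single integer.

Answer: 7

Derivation:
Acc 1: bank0 row0 -> MISS (open row0); precharges=0
Acc 2: bank1 row2 -> MISS (open row2); precharges=0
Acc 3: bank2 row2 -> MISS (open row2); precharges=0
Acc 4: bank0 row2 -> MISS (open row2); precharges=1
Acc 5: bank0 row2 -> HIT
Acc 6: bank1 row4 -> MISS (open row4); precharges=2
Acc 7: bank1 row3 -> MISS (open row3); precharges=3
Acc 8: bank1 row4 -> MISS (open row4); precharges=4
Acc 9: bank1 row1 -> MISS (open row1); precharges=5
Acc 10: bank2 row4 -> MISS (open row4); precharges=6
Acc 11: bank1 row3 -> MISS (open row3); precharges=7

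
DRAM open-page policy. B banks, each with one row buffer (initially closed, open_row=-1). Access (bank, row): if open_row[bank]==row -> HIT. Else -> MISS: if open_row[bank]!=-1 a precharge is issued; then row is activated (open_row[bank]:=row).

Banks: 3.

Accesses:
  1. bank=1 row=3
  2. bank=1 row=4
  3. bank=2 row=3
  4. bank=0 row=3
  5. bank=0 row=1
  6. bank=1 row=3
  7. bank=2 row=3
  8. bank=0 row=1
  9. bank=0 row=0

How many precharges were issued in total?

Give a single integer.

Answer: 4

Derivation:
Acc 1: bank1 row3 -> MISS (open row3); precharges=0
Acc 2: bank1 row4 -> MISS (open row4); precharges=1
Acc 3: bank2 row3 -> MISS (open row3); precharges=1
Acc 4: bank0 row3 -> MISS (open row3); precharges=1
Acc 5: bank0 row1 -> MISS (open row1); precharges=2
Acc 6: bank1 row3 -> MISS (open row3); precharges=3
Acc 7: bank2 row3 -> HIT
Acc 8: bank0 row1 -> HIT
Acc 9: bank0 row0 -> MISS (open row0); precharges=4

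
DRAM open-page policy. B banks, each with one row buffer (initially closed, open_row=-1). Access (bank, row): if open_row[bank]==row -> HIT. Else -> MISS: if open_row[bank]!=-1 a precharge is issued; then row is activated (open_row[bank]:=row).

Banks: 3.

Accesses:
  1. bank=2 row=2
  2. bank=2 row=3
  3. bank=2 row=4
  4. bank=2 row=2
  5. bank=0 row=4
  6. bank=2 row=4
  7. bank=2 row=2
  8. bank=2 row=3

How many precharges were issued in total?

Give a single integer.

Answer: 6

Derivation:
Acc 1: bank2 row2 -> MISS (open row2); precharges=0
Acc 2: bank2 row3 -> MISS (open row3); precharges=1
Acc 3: bank2 row4 -> MISS (open row4); precharges=2
Acc 4: bank2 row2 -> MISS (open row2); precharges=3
Acc 5: bank0 row4 -> MISS (open row4); precharges=3
Acc 6: bank2 row4 -> MISS (open row4); precharges=4
Acc 7: bank2 row2 -> MISS (open row2); precharges=5
Acc 8: bank2 row3 -> MISS (open row3); precharges=6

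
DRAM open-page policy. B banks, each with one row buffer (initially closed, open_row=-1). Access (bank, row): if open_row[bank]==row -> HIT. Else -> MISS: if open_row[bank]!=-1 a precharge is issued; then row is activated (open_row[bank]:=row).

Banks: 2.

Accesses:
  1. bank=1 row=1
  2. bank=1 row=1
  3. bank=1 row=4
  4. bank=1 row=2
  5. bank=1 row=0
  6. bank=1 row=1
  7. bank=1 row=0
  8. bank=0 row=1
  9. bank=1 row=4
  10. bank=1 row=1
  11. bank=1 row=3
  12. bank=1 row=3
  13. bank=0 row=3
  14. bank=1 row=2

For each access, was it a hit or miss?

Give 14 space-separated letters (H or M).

Acc 1: bank1 row1 -> MISS (open row1); precharges=0
Acc 2: bank1 row1 -> HIT
Acc 3: bank1 row4 -> MISS (open row4); precharges=1
Acc 4: bank1 row2 -> MISS (open row2); precharges=2
Acc 5: bank1 row0 -> MISS (open row0); precharges=3
Acc 6: bank1 row1 -> MISS (open row1); precharges=4
Acc 7: bank1 row0 -> MISS (open row0); precharges=5
Acc 8: bank0 row1 -> MISS (open row1); precharges=5
Acc 9: bank1 row4 -> MISS (open row4); precharges=6
Acc 10: bank1 row1 -> MISS (open row1); precharges=7
Acc 11: bank1 row3 -> MISS (open row3); precharges=8
Acc 12: bank1 row3 -> HIT
Acc 13: bank0 row3 -> MISS (open row3); precharges=9
Acc 14: bank1 row2 -> MISS (open row2); precharges=10

Answer: M H M M M M M M M M M H M M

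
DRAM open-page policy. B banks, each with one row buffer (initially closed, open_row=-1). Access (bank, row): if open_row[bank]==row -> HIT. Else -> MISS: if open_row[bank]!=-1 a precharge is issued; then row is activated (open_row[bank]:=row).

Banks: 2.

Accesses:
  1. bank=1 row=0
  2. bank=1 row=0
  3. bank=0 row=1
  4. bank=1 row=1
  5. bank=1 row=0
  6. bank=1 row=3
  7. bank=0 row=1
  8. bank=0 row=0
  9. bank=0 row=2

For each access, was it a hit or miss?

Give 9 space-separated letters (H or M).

Acc 1: bank1 row0 -> MISS (open row0); precharges=0
Acc 2: bank1 row0 -> HIT
Acc 3: bank0 row1 -> MISS (open row1); precharges=0
Acc 4: bank1 row1 -> MISS (open row1); precharges=1
Acc 5: bank1 row0 -> MISS (open row0); precharges=2
Acc 6: bank1 row3 -> MISS (open row3); precharges=3
Acc 7: bank0 row1 -> HIT
Acc 8: bank0 row0 -> MISS (open row0); precharges=4
Acc 9: bank0 row2 -> MISS (open row2); precharges=5

Answer: M H M M M M H M M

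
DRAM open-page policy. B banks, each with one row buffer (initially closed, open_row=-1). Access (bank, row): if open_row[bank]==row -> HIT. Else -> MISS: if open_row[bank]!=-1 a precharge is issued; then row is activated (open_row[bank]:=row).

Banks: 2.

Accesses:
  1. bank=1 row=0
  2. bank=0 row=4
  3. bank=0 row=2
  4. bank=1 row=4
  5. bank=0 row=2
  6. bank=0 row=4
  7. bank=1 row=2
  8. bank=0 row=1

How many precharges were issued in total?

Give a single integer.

Answer: 5

Derivation:
Acc 1: bank1 row0 -> MISS (open row0); precharges=0
Acc 2: bank0 row4 -> MISS (open row4); precharges=0
Acc 3: bank0 row2 -> MISS (open row2); precharges=1
Acc 4: bank1 row4 -> MISS (open row4); precharges=2
Acc 5: bank0 row2 -> HIT
Acc 6: bank0 row4 -> MISS (open row4); precharges=3
Acc 7: bank1 row2 -> MISS (open row2); precharges=4
Acc 8: bank0 row1 -> MISS (open row1); precharges=5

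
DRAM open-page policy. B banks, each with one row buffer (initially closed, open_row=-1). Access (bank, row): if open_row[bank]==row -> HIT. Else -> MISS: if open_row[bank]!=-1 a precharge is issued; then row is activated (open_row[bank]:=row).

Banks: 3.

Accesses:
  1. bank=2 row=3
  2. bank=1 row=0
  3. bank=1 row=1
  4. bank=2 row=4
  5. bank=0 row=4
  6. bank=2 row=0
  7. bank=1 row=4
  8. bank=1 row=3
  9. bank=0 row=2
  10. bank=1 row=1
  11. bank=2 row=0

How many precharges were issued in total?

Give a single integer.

Answer: 7

Derivation:
Acc 1: bank2 row3 -> MISS (open row3); precharges=0
Acc 2: bank1 row0 -> MISS (open row0); precharges=0
Acc 3: bank1 row1 -> MISS (open row1); precharges=1
Acc 4: bank2 row4 -> MISS (open row4); precharges=2
Acc 5: bank0 row4 -> MISS (open row4); precharges=2
Acc 6: bank2 row0 -> MISS (open row0); precharges=3
Acc 7: bank1 row4 -> MISS (open row4); precharges=4
Acc 8: bank1 row3 -> MISS (open row3); precharges=5
Acc 9: bank0 row2 -> MISS (open row2); precharges=6
Acc 10: bank1 row1 -> MISS (open row1); precharges=7
Acc 11: bank2 row0 -> HIT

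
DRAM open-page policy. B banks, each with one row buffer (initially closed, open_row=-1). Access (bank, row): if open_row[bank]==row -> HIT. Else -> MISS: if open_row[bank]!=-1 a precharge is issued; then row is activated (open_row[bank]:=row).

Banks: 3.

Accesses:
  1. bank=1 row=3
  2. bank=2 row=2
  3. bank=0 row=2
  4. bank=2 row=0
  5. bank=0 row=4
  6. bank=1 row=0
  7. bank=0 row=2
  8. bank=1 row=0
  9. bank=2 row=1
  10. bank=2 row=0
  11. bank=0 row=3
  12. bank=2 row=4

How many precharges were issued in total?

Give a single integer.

Acc 1: bank1 row3 -> MISS (open row3); precharges=0
Acc 2: bank2 row2 -> MISS (open row2); precharges=0
Acc 3: bank0 row2 -> MISS (open row2); precharges=0
Acc 4: bank2 row0 -> MISS (open row0); precharges=1
Acc 5: bank0 row4 -> MISS (open row4); precharges=2
Acc 6: bank1 row0 -> MISS (open row0); precharges=3
Acc 7: bank0 row2 -> MISS (open row2); precharges=4
Acc 8: bank1 row0 -> HIT
Acc 9: bank2 row1 -> MISS (open row1); precharges=5
Acc 10: bank2 row0 -> MISS (open row0); precharges=6
Acc 11: bank0 row3 -> MISS (open row3); precharges=7
Acc 12: bank2 row4 -> MISS (open row4); precharges=8

Answer: 8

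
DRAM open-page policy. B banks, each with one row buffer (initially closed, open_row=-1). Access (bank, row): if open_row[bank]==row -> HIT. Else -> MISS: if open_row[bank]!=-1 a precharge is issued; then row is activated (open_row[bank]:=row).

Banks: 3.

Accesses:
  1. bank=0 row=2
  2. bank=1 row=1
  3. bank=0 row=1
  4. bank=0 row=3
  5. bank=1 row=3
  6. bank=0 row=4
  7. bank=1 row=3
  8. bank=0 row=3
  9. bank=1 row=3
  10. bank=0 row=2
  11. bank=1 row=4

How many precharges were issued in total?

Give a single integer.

Answer: 7

Derivation:
Acc 1: bank0 row2 -> MISS (open row2); precharges=0
Acc 2: bank1 row1 -> MISS (open row1); precharges=0
Acc 3: bank0 row1 -> MISS (open row1); precharges=1
Acc 4: bank0 row3 -> MISS (open row3); precharges=2
Acc 5: bank1 row3 -> MISS (open row3); precharges=3
Acc 6: bank0 row4 -> MISS (open row4); precharges=4
Acc 7: bank1 row3 -> HIT
Acc 8: bank0 row3 -> MISS (open row3); precharges=5
Acc 9: bank1 row3 -> HIT
Acc 10: bank0 row2 -> MISS (open row2); precharges=6
Acc 11: bank1 row4 -> MISS (open row4); precharges=7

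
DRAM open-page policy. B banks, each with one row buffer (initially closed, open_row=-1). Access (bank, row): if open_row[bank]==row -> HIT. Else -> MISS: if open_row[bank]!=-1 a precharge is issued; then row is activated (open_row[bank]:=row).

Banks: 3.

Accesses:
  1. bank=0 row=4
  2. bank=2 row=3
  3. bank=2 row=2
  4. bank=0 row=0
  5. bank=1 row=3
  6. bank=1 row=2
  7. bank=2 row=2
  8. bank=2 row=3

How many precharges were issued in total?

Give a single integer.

Answer: 4

Derivation:
Acc 1: bank0 row4 -> MISS (open row4); precharges=0
Acc 2: bank2 row3 -> MISS (open row3); precharges=0
Acc 3: bank2 row2 -> MISS (open row2); precharges=1
Acc 4: bank0 row0 -> MISS (open row0); precharges=2
Acc 5: bank1 row3 -> MISS (open row3); precharges=2
Acc 6: bank1 row2 -> MISS (open row2); precharges=3
Acc 7: bank2 row2 -> HIT
Acc 8: bank2 row3 -> MISS (open row3); precharges=4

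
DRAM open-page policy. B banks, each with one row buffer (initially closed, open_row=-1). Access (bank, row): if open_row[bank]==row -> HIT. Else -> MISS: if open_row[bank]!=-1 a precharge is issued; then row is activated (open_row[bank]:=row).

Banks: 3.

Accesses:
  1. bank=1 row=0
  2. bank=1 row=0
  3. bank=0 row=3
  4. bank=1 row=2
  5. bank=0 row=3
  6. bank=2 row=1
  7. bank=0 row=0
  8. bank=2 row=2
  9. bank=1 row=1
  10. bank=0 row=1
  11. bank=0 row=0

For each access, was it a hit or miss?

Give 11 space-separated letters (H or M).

Acc 1: bank1 row0 -> MISS (open row0); precharges=0
Acc 2: bank1 row0 -> HIT
Acc 3: bank0 row3 -> MISS (open row3); precharges=0
Acc 4: bank1 row2 -> MISS (open row2); precharges=1
Acc 5: bank0 row3 -> HIT
Acc 6: bank2 row1 -> MISS (open row1); precharges=1
Acc 7: bank0 row0 -> MISS (open row0); precharges=2
Acc 8: bank2 row2 -> MISS (open row2); precharges=3
Acc 9: bank1 row1 -> MISS (open row1); precharges=4
Acc 10: bank0 row1 -> MISS (open row1); precharges=5
Acc 11: bank0 row0 -> MISS (open row0); precharges=6

Answer: M H M M H M M M M M M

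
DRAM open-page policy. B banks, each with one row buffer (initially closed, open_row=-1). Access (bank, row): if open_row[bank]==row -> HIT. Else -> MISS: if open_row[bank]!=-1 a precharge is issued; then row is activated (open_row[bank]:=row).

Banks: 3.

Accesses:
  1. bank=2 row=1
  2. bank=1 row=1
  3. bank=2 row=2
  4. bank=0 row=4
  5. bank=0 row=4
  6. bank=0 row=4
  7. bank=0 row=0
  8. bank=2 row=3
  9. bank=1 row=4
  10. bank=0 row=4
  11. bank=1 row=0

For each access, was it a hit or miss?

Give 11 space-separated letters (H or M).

Answer: M M M M H H M M M M M

Derivation:
Acc 1: bank2 row1 -> MISS (open row1); precharges=0
Acc 2: bank1 row1 -> MISS (open row1); precharges=0
Acc 3: bank2 row2 -> MISS (open row2); precharges=1
Acc 4: bank0 row4 -> MISS (open row4); precharges=1
Acc 5: bank0 row4 -> HIT
Acc 6: bank0 row4 -> HIT
Acc 7: bank0 row0 -> MISS (open row0); precharges=2
Acc 8: bank2 row3 -> MISS (open row3); precharges=3
Acc 9: bank1 row4 -> MISS (open row4); precharges=4
Acc 10: bank0 row4 -> MISS (open row4); precharges=5
Acc 11: bank1 row0 -> MISS (open row0); precharges=6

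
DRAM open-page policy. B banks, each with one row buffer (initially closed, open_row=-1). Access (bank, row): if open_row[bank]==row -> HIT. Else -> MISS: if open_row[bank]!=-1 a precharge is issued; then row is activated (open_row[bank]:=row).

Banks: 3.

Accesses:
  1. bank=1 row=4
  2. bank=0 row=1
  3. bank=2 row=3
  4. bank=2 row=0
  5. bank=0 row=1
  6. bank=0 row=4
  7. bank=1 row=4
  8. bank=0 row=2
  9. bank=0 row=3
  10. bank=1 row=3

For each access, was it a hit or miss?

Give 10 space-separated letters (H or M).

Answer: M M M M H M H M M M

Derivation:
Acc 1: bank1 row4 -> MISS (open row4); precharges=0
Acc 2: bank0 row1 -> MISS (open row1); precharges=0
Acc 3: bank2 row3 -> MISS (open row3); precharges=0
Acc 4: bank2 row0 -> MISS (open row0); precharges=1
Acc 5: bank0 row1 -> HIT
Acc 6: bank0 row4 -> MISS (open row4); precharges=2
Acc 7: bank1 row4 -> HIT
Acc 8: bank0 row2 -> MISS (open row2); precharges=3
Acc 9: bank0 row3 -> MISS (open row3); precharges=4
Acc 10: bank1 row3 -> MISS (open row3); precharges=5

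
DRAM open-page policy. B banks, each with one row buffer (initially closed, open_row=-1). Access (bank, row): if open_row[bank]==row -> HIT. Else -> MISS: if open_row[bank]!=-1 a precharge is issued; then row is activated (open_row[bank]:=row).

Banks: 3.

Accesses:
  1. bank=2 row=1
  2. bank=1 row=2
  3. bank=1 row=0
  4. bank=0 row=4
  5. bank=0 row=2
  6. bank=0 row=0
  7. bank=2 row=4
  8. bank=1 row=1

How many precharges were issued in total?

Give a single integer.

Answer: 5

Derivation:
Acc 1: bank2 row1 -> MISS (open row1); precharges=0
Acc 2: bank1 row2 -> MISS (open row2); precharges=0
Acc 3: bank1 row0 -> MISS (open row0); precharges=1
Acc 4: bank0 row4 -> MISS (open row4); precharges=1
Acc 5: bank0 row2 -> MISS (open row2); precharges=2
Acc 6: bank0 row0 -> MISS (open row0); precharges=3
Acc 7: bank2 row4 -> MISS (open row4); precharges=4
Acc 8: bank1 row1 -> MISS (open row1); precharges=5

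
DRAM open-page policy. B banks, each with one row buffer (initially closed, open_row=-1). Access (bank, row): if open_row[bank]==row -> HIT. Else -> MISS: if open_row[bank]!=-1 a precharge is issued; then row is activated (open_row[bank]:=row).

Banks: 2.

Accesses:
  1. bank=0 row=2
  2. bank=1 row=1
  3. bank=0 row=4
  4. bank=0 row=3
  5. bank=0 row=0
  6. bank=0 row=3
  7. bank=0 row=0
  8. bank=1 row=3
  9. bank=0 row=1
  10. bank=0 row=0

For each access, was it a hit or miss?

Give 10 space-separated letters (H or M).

Answer: M M M M M M M M M M

Derivation:
Acc 1: bank0 row2 -> MISS (open row2); precharges=0
Acc 2: bank1 row1 -> MISS (open row1); precharges=0
Acc 3: bank0 row4 -> MISS (open row4); precharges=1
Acc 4: bank0 row3 -> MISS (open row3); precharges=2
Acc 5: bank0 row0 -> MISS (open row0); precharges=3
Acc 6: bank0 row3 -> MISS (open row3); precharges=4
Acc 7: bank0 row0 -> MISS (open row0); precharges=5
Acc 8: bank1 row3 -> MISS (open row3); precharges=6
Acc 9: bank0 row1 -> MISS (open row1); precharges=7
Acc 10: bank0 row0 -> MISS (open row0); precharges=8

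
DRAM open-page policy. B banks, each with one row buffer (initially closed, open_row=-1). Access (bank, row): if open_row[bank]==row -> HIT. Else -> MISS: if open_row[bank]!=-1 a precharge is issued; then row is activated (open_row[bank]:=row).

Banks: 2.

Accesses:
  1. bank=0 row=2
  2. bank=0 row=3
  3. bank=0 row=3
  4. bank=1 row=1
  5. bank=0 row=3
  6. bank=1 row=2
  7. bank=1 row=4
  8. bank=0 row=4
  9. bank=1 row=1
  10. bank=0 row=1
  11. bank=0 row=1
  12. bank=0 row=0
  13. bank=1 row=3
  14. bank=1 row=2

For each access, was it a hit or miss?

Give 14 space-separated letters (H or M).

Answer: M M H M H M M M M M H M M M

Derivation:
Acc 1: bank0 row2 -> MISS (open row2); precharges=0
Acc 2: bank0 row3 -> MISS (open row3); precharges=1
Acc 3: bank0 row3 -> HIT
Acc 4: bank1 row1 -> MISS (open row1); precharges=1
Acc 5: bank0 row3 -> HIT
Acc 6: bank1 row2 -> MISS (open row2); precharges=2
Acc 7: bank1 row4 -> MISS (open row4); precharges=3
Acc 8: bank0 row4 -> MISS (open row4); precharges=4
Acc 9: bank1 row1 -> MISS (open row1); precharges=5
Acc 10: bank0 row1 -> MISS (open row1); precharges=6
Acc 11: bank0 row1 -> HIT
Acc 12: bank0 row0 -> MISS (open row0); precharges=7
Acc 13: bank1 row3 -> MISS (open row3); precharges=8
Acc 14: bank1 row2 -> MISS (open row2); precharges=9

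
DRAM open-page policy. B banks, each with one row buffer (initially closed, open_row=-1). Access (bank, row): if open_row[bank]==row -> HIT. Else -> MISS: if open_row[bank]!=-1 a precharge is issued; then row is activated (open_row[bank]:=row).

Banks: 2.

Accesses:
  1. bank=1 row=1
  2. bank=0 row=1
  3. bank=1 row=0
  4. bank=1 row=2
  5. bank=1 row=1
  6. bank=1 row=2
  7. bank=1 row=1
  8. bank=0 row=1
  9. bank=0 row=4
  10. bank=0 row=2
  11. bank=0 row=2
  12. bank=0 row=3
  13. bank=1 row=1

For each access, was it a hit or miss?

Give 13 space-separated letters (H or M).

Acc 1: bank1 row1 -> MISS (open row1); precharges=0
Acc 2: bank0 row1 -> MISS (open row1); precharges=0
Acc 3: bank1 row0 -> MISS (open row0); precharges=1
Acc 4: bank1 row2 -> MISS (open row2); precharges=2
Acc 5: bank1 row1 -> MISS (open row1); precharges=3
Acc 6: bank1 row2 -> MISS (open row2); precharges=4
Acc 7: bank1 row1 -> MISS (open row1); precharges=5
Acc 8: bank0 row1 -> HIT
Acc 9: bank0 row4 -> MISS (open row4); precharges=6
Acc 10: bank0 row2 -> MISS (open row2); precharges=7
Acc 11: bank0 row2 -> HIT
Acc 12: bank0 row3 -> MISS (open row3); precharges=8
Acc 13: bank1 row1 -> HIT

Answer: M M M M M M M H M M H M H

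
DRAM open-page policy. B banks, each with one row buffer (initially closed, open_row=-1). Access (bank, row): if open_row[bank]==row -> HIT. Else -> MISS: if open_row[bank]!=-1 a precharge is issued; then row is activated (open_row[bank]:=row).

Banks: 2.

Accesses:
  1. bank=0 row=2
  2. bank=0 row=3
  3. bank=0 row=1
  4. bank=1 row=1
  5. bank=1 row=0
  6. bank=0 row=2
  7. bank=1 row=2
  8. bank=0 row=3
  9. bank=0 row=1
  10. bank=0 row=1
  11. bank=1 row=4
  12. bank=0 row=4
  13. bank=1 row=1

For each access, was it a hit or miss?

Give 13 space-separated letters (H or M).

Answer: M M M M M M M M M H M M M

Derivation:
Acc 1: bank0 row2 -> MISS (open row2); precharges=0
Acc 2: bank0 row3 -> MISS (open row3); precharges=1
Acc 3: bank0 row1 -> MISS (open row1); precharges=2
Acc 4: bank1 row1 -> MISS (open row1); precharges=2
Acc 5: bank1 row0 -> MISS (open row0); precharges=3
Acc 6: bank0 row2 -> MISS (open row2); precharges=4
Acc 7: bank1 row2 -> MISS (open row2); precharges=5
Acc 8: bank0 row3 -> MISS (open row3); precharges=6
Acc 9: bank0 row1 -> MISS (open row1); precharges=7
Acc 10: bank0 row1 -> HIT
Acc 11: bank1 row4 -> MISS (open row4); precharges=8
Acc 12: bank0 row4 -> MISS (open row4); precharges=9
Acc 13: bank1 row1 -> MISS (open row1); precharges=10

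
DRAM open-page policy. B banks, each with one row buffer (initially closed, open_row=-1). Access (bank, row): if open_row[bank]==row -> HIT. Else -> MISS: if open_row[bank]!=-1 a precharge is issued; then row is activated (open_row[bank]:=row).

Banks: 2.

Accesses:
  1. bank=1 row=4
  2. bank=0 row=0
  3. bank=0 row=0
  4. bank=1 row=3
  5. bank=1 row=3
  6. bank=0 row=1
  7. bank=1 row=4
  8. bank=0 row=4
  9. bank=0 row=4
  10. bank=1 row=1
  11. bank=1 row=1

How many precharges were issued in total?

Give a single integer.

Answer: 5

Derivation:
Acc 1: bank1 row4 -> MISS (open row4); precharges=0
Acc 2: bank0 row0 -> MISS (open row0); precharges=0
Acc 3: bank0 row0 -> HIT
Acc 4: bank1 row3 -> MISS (open row3); precharges=1
Acc 5: bank1 row3 -> HIT
Acc 6: bank0 row1 -> MISS (open row1); precharges=2
Acc 7: bank1 row4 -> MISS (open row4); precharges=3
Acc 8: bank0 row4 -> MISS (open row4); precharges=4
Acc 9: bank0 row4 -> HIT
Acc 10: bank1 row1 -> MISS (open row1); precharges=5
Acc 11: bank1 row1 -> HIT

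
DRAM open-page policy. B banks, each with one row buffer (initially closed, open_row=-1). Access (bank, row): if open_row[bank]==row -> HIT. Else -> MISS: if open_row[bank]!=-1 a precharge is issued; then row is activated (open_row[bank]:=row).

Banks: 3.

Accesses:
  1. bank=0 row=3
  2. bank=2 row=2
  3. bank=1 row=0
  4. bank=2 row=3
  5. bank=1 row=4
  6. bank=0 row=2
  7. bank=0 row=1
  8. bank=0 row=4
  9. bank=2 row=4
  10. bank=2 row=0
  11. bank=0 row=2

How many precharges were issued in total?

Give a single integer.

Answer: 8

Derivation:
Acc 1: bank0 row3 -> MISS (open row3); precharges=0
Acc 2: bank2 row2 -> MISS (open row2); precharges=0
Acc 3: bank1 row0 -> MISS (open row0); precharges=0
Acc 4: bank2 row3 -> MISS (open row3); precharges=1
Acc 5: bank1 row4 -> MISS (open row4); precharges=2
Acc 6: bank0 row2 -> MISS (open row2); precharges=3
Acc 7: bank0 row1 -> MISS (open row1); precharges=4
Acc 8: bank0 row4 -> MISS (open row4); precharges=5
Acc 9: bank2 row4 -> MISS (open row4); precharges=6
Acc 10: bank2 row0 -> MISS (open row0); precharges=7
Acc 11: bank0 row2 -> MISS (open row2); precharges=8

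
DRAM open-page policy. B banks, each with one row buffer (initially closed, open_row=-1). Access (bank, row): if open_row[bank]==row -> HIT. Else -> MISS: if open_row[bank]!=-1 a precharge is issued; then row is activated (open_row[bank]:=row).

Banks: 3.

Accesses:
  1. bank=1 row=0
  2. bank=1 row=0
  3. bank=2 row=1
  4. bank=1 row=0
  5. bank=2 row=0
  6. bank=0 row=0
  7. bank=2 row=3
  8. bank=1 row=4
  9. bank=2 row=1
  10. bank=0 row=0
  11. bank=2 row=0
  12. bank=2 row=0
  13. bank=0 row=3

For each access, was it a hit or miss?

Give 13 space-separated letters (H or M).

Answer: M H M H M M M M M H M H M

Derivation:
Acc 1: bank1 row0 -> MISS (open row0); precharges=0
Acc 2: bank1 row0 -> HIT
Acc 3: bank2 row1 -> MISS (open row1); precharges=0
Acc 4: bank1 row0 -> HIT
Acc 5: bank2 row0 -> MISS (open row0); precharges=1
Acc 6: bank0 row0 -> MISS (open row0); precharges=1
Acc 7: bank2 row3 -> MISS (open row3); precharges=2
Acc 8: bank1 row4 -> MISS (open row4); precharges=3
Acc 9: bank2 row1 -> MISS (open row1); precharges=4
Acc 10: bank0 row0 -> HIT
Acc 11: bank2 row0 -> MISS (open row0); precharges=5
Acc 12: bank2 row0 -> HIT
Acc 13: bank0 row3 -> MISS (open row3); precharges=6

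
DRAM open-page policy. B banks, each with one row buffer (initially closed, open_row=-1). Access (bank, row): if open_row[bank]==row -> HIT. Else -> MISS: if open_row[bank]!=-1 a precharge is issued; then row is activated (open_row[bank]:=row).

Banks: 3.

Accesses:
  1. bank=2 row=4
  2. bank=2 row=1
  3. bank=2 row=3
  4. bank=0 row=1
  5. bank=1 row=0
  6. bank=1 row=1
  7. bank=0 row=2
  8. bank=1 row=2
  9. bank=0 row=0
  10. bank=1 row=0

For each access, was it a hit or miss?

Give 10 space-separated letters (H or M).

Answer: M M M M M M M M M M

Derivation:
Acc 1: bank2 row4 -> MISS (open row4); precharges=0
Acc 2: bank2 row1 -> MISS (open row1); precharges=1
Acc 3: bank2 row3 -> MISS (open row3); precharges=2
Acc 4: bank0 row1 -> MISS (open row1); precharges=2
Acc 5: bank1 row0 -> MISS (open row0); precharges=2
Acc 6: bank1 row1 -> MISS (open row1); precharges=3
Acc 7: bank0 row2 -> MISS (open row2); precharges=4
Acc 8: bank1 row2 -> MISS (open row2); precharges=5
Acc 9: bank0 row0 -> MISS (open row0); precharges=6
Acc 10: bank1 row0 -> MISS (open row0); precharges=7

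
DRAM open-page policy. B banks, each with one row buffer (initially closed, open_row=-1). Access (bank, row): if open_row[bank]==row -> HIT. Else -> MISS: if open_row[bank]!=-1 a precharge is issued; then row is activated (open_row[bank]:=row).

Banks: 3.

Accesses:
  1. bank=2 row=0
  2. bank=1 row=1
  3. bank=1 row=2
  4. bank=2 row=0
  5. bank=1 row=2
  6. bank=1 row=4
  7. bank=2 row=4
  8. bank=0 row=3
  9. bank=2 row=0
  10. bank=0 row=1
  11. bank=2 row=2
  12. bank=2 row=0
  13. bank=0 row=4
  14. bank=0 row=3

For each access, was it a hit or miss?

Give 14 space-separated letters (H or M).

Acc 1: bank2 row0 -> MISS (open row0); precharges=0
Acc 2: bank1 row1 -> MISS (open row1); precharges=0
Acc 3: bank1 row2 -> MISS (open row2); precharges=1
Acc 4: bank2 row0 -> HIT
Acc 5: bank1 row2 -> HIT
Acc 6: bank1 row4 -> MISS (open row4); precharges=2
Acc 7: bank2 row4 -> MISS (open row4); precharges=3
Acc 8: bank0 row3 -> MISS (open row3); precharges=3
Acc 9: bank2 row0 -> MISS (open row0); precharges=4
Acc 10: bank0 row1 -> MISS (open row1); precharges=5
Acc 11: bank2 row2 -> MISS (open row2); precharges=6
Acc 12: bank2 row0 -> MISS (open row0); precharges=7
Acc 13: bank0 row4 -> MISS (open row4); precharges=8
Acc 14: bank0 row3 -> MISS (open row3); precharges=9

Answer: M M M H H M M M M M M M M M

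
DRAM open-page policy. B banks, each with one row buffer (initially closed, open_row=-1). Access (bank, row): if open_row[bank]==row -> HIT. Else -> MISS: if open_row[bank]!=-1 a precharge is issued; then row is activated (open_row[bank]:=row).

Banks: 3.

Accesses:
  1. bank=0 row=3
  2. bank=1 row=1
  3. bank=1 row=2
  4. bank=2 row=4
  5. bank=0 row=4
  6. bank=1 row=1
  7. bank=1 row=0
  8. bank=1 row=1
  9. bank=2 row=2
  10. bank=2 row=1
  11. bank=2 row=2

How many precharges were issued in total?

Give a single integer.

Acc 1: bank0 row3 -> MISS (open row3); precharges=0
Acc 2: bank1 row1 -> MISS (open row1); precharges=0
Acc 3: bank1 row2 -> MISS (open row2); precharges=1
Acc 4: bank2 row4 -> MISS (open row4); precharges=1
Acc 5: bank0 row4 -> MISS (open row4); precharges=2
Acc 6: bank1 row1 -> MISS (open row1); precharges=3
Acc 7: bank1 row0 -> MISS (open row0); precharges=4
Acc 8: bank1 row1 -> MISS (open row1); precharges=5
Acc 9: bank2 row2 -> MISS (open row2); precharges=6
Acc 10: bank2 row1 -> MISS (open row1); precharges=7
Acc 11: bank2 row2 -> MISS (open row2); precharges=8

Answer: 8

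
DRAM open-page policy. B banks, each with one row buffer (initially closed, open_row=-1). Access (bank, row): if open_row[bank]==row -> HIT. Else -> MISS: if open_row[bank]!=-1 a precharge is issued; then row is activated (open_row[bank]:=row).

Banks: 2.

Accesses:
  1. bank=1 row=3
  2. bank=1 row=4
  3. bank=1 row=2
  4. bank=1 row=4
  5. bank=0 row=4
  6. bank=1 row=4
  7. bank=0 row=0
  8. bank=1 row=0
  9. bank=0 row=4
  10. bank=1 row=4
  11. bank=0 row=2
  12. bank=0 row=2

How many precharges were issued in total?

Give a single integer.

Answer: 8

Derivation:
Acc 1: bank1 row3 -> MISS (open row3); precharges=0
Acc 2: bank1 row4 -> MISS (open row4); precharges=1
Acc 3: bank1 row2 -> MISS (open row2); precharges=2
Acc 4: bank1 row4 -> MISS (open row4); precharges=3
Acc 5: bank0 row4 -> MISS (open row4); precharges=3
Acc 6: bank1 row4 -> HIT
Acc 7: bank0 row0 -> MISS (open row0); precharges=4
Acc 8: bank1 row0 -> MISS (open row0); precharges=5
Acc 9: bank0 row4 -> MISS (open row4); precharges=6
Acc 10: bank1 row4 -> MISS (open row4); precharges=7
Acc 11: bank0 row2 -> MISS (open row2); precharges=8
Acc 12: bank0 row2 -> HIT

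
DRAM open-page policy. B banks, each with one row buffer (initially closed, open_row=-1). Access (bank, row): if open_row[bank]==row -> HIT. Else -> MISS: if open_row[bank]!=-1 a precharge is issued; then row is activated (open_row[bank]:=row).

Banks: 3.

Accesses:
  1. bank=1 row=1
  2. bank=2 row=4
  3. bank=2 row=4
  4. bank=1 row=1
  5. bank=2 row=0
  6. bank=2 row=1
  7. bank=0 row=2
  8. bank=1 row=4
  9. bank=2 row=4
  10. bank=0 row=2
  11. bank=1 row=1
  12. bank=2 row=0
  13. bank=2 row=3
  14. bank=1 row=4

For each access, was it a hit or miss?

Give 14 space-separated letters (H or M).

Acc 1: bank1 row1 -> MISS (open row1); precharges=0
Acc 2: bank2 row4 -> MISS (open row4); precharges=0
Acc 3: bank2 row4 -> HIT
Acc 4: bank1 row1 -> HIT
Acc 5: bank2 row0 -> MISS (open row0); precharges=1
Acc 6: bank2 row1 -> MISS (open row1); precharges=2
Acc 7: bank0 row2 -> MISS (open row2); precharges=2
Acc 8: bank1 row4 -> MISS (open row4); precharges=3
Acc 9: bank2 row4 -> MISS (open row4); precharges=4
Acc 10: bank0 row2 -> HIT
Acc 11: bank1 row1 -> MISS (open row1); precharges=5
Acc 12: bank2 row0 -> MISS (open row0); precharges=6
Acc 13: bank2 row3 -> MISS (open row3); precharges=7
Acc 14: bank1 row4 -> MISS (open row4); precharges=8

Answer: M M H H M M M M M H M M M M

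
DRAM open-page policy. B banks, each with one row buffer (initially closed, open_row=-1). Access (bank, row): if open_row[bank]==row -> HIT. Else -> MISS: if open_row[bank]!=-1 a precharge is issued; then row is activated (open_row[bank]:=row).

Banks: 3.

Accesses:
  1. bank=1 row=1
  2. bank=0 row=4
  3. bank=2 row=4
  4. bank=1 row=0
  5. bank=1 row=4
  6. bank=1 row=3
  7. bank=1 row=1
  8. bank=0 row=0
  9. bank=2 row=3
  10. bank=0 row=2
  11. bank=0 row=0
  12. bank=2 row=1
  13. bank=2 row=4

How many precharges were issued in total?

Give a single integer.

Answer: 10

Derivation:
Acc 1: bank1 row1 -> MISS (open row1); precharges=0
Acc 2: bank0 row4 -> MISS (open row4); precharges=0
Acc 3: bank2 row4 -> MISS (open row4); precharges=0
Acc 4: bank1 row0 -> MISS (open row0); precharges=1
Acc 5: bank1 row4 -> MISS (open row4); precharges=2
Acc 6: bank1 row3 -> MISS (open row3); precharges=3
Acc 7: bank1 row1 -> MISS (open row1); precharges=4
Acc 8: bank0 row0 -> MISS (open row0); precharges=5
Acc 9: bank2 row3 -> MISS (open row3); precharges=6
Acc 10: bank0 row2 -> MISS (open row2); precharges=7
Acc 11: bank0 row0 -> MISS (open row0); precharges=8
Acc 12: bank2 row1 -> MISS (open row1); precharges=9
Acc 13: bank2 row4 -> MISS (open row4); precharges=10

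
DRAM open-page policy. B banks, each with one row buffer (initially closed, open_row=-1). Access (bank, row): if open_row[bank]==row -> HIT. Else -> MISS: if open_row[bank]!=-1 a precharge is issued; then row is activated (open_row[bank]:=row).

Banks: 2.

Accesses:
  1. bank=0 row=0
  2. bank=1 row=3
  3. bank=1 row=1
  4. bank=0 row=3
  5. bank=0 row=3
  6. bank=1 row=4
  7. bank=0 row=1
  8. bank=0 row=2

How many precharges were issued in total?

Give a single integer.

Acc 1: bank0 row0 -> MISS (open row0); precharges=0
Acc 2: bank1 row3 -> MISS (open row3); precharges=0
Acc 3: bank1 row1 -> MISS (open row1); precharges=1
Acc 4: bank0 row3 -> MISS (open row3); precharges=2
Acc 5: bank0 row3 -> HIT
Acc 6: bank1 row4 -> MISS (open row4); precharges=3
Acc 7: bank0 row1 -> MISS (open row1); precharges=4
Acc 8: bank0 row2 -> MISS (open row2); precharges=5

Answer: 5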